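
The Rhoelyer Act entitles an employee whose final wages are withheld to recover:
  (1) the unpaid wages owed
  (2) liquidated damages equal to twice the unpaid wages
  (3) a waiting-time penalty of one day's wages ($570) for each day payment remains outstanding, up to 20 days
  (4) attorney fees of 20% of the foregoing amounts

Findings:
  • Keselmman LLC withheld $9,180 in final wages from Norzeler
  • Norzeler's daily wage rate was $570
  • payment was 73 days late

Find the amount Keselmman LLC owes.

Doubled: 2 × $9,180 = $18,360
Penalty days: min(73, 20) = 20
Waiting-time penalty: 20 × $570 = $11,400
Subtotal: $9,180 + $18,360 + $11,400 = $38,940
Attorney fees: 20% of $38,940 = $7,788
Total award: $38,940 + $7,788 = $46,728

$46,728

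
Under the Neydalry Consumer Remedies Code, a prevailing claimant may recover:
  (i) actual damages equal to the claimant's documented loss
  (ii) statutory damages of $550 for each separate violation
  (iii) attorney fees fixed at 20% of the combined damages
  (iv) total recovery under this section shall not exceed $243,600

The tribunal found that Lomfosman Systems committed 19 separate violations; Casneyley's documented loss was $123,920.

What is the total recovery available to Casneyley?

$161,244

Statutory damages: 19 × $550 = $10,450
Combined damages: $123,920 + $10,450 = $134,370
Attorney fees: 20% of $134,370 = $26,874
Total before cap: $134,370 + $26,874 = $161,244
Cap at $243,600: $161,244 is within the cap, no reduction.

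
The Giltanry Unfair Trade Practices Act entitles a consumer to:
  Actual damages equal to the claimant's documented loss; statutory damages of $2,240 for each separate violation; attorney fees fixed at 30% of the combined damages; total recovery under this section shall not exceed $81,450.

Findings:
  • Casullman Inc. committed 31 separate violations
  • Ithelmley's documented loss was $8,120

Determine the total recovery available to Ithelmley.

Statutory damages: 31 × $2,240 = $69,440
Combined damages: $8,120 + $69,440 = $77,560
Attorney fees: 30% of $77,560 = $23,268
Total before cap: $77,560 + $23,268 = $100,828
Cap at $81,450: $100,828 exceeds the cap → $81,450

$81,450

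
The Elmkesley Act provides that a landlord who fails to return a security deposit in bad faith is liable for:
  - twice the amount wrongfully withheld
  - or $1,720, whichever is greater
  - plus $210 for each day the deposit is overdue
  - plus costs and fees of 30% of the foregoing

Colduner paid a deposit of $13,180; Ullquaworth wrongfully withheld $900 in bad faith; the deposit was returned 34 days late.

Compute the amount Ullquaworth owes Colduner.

Recovery: $11,622

Doubled: 2 × $900 = $1,800
Minimum $1,720: $1,800 meets the minimum, no increase.
Late-return penalty: 34 × $210 = $7,140
Damages plus late penalty: $1,800 + $7,140 = $8,940
Costs and fees: 30% of $8,940 = $2,682
Total recovery: $8,940 + $2,682 = $11,622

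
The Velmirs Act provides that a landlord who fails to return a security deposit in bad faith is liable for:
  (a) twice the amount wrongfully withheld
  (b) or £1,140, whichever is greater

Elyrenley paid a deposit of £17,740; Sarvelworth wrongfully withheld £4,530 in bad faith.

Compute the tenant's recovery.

£9,060

Doubled: 2 × £4,530 = £9,060
Minimum £1,140: £9,060 meets the minimum, no increase.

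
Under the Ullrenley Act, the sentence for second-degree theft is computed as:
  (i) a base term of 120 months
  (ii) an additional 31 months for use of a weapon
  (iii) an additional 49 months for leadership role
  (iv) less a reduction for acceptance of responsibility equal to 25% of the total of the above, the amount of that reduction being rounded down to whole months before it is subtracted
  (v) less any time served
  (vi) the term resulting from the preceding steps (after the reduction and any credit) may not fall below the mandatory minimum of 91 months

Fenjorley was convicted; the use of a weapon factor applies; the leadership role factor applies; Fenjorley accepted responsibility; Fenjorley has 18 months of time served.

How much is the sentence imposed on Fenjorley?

Use of a weapon enhancement: +31 months
Leadership role enhancement: +49 months
Adjusted term: 120 months + 31 months + 49 months = 200 months
Acceptance of responsibility reduction: 25% of 200 months = 50 months (rounded down)
After reduction: 200 − 50 = 150 months
Less time served: 150 months − 18 months = 132 months
Minimum 91 months: 132 months meets the minimum, no increase.

132 months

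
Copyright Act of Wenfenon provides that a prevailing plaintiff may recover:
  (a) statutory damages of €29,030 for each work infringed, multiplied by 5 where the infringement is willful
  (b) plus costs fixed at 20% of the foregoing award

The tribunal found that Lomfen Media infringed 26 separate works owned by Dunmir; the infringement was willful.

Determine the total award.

€4,528,680

Statutory damages: 26 × €29,030 = €754,780
Multiplied by 5: 5 × €754,780 = €3,773,900
Costs: 20% of €3,773,900 = €754,780
Award plus costs: €3,773,900 + €754,780 = €4,528,680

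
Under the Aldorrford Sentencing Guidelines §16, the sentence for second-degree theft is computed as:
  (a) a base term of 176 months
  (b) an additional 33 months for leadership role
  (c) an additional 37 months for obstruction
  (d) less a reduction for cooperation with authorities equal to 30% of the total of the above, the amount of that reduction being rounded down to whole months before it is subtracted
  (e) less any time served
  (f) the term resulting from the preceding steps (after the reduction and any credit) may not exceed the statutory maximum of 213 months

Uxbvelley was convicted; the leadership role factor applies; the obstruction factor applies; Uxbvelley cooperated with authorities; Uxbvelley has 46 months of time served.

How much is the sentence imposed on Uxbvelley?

127 months

Leadership role enhancement: +33 months
Obstruction enhancement: +37 months
Adjusted term: 176 months + 33 months + 37 months = 246 months
Cooperation with authorities reduction: 30% of 246 months = 73 months (rounded down)
After reduction: 246 − 73 = 173 months
Less time served: 173 months − 46 months = 127 months
Cap at 213 months: 127 months is within the cap, no reduction.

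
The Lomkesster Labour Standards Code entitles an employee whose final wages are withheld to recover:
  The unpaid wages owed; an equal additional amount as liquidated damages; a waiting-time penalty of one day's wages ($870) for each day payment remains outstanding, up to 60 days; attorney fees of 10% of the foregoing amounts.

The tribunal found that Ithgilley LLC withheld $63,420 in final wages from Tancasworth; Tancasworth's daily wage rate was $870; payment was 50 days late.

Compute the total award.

$187,374

Liquidated damages (equal amount): $63,420
Penalty days: min(50, 60) = 50
Waiting-time penalty: 50 × $870 = $43,500
Subtotal: $63,420 + $63,420 + $43,500 = $170,340
Attorney fees: 10% of $170,340 = $17,034
Total award: $170,340 + $17,034 = $187,374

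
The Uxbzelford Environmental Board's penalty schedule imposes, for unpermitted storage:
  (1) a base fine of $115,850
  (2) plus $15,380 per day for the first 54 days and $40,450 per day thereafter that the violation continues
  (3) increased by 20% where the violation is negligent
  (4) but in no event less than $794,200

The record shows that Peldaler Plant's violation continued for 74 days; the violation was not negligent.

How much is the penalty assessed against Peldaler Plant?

First 54 days: 54 × $15,380 = $830,520
Remaining days: (74 − 54) × $40,450 = $809,000
Per-day component: $830,520 + $809,000 = $1,639,520
Base plus per-day: $115,850 + $1,639,520 = $1,755,370
The violation was not negligent: no 20% increase.
Minimum $794,200: $1,755,370 meets the minimum, no increase.

$1,755,370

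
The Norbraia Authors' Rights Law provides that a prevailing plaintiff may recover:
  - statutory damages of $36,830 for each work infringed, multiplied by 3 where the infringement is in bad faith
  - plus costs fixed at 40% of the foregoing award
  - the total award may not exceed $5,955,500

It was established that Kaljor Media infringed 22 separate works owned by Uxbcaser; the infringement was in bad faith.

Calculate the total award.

Statutory damages: 22 × $36,830 = $810,260
Trebled: 3 × $810,260 = $2,430,780
Costs: 40% of $2,430,780 = $972,312
Award plus costs: $2,430,780 + $972,312 = $3,403,092
Cap at $5,955,500: $3,403,092 is within the cap, no reduction.

$3,403,092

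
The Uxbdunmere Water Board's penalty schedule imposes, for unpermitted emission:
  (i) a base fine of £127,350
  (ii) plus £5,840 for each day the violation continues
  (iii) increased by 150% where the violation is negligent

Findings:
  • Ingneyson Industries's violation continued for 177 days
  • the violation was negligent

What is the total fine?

Per-day component: 177 × £5,840 = £1,033,680
Base plus per-day: £127,350 + £1,033,680 = £1,161,030
Enhancement: 150% of £1,161,030 = £1,741,545
Enhanced fine: £1,161,030 + £1,741,545 = £2,902,575

Civil penalty: £2,902,575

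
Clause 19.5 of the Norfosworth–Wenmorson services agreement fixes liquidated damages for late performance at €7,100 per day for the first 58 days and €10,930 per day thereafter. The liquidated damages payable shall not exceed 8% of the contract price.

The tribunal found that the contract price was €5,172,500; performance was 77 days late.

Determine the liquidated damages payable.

€413,800

First 58 days: 58 × €7,100 = €411,800
Remaining days: (77 − 58) × €10,930 = €207,670
Accrued per-day damages: €411,800 + €207,670 = €619,470
Cap: 8% of €5,172,500 = €413,800
Cap at €413,800: €619,470 exceeds the cap → €413,800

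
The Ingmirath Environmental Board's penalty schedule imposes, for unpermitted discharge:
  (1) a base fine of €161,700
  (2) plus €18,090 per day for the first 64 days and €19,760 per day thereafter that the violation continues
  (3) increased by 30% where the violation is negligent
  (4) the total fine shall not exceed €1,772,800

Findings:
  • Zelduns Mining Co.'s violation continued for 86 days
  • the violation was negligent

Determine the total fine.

First 64 days: 64 × €18,090 = €1,157,760
Remaining days: (86 − 64) × €19,760 = €434,720
Per-day component: €1,157,760 + €434,720 = €1,592,480
Base plus per-day: €161,700 + €1,592,480 = €1,754,180
Enhancement: 30% of €1,754,180 = €526,254
Enhanced fine: €1,754,180 + €526,254 = €2,280,434
Cap at €1,772,800: €2,280,434 exceeds the cap → €1,772,800

€1,772,800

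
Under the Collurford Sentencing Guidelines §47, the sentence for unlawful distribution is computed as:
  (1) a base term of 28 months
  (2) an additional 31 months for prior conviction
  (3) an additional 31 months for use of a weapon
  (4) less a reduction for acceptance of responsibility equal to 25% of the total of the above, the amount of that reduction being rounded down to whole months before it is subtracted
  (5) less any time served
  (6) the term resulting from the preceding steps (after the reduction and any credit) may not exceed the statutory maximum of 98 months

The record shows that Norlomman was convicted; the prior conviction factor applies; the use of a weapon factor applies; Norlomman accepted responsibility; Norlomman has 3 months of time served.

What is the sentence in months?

Prior conviction enhancement: +31 months
Use of a weapon enhancement: +31 months
Adjusted term: 28 months + 31 months + 31 months = 90 months
Acceptance of responsibility reduction: 25% of 90 months = 22 months (rounded down)
After reduction: 90 − 22 = 68 months
Less time served: 68 months − 3 months = 65 months
Cap at 98 months: 65 months is within the cap, no reduction.

65 months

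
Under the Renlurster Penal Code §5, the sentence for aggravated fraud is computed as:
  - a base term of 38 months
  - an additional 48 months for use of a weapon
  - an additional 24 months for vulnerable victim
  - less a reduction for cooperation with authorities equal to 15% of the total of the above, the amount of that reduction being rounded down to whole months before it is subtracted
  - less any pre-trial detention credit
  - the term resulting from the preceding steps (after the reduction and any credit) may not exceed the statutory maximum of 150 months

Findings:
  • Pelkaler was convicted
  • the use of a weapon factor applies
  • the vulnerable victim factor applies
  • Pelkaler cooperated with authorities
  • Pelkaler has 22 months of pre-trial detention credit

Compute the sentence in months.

Use of a weapon enhancement: +48 months
Vulnerable victim enhancement: +24 months
Adjusted term: 38 months + 48 months + 24 months = 110 months
Cooperation with authorities reduction: 15% of 110 months = 16 months (rounded down)
After reduction: 110 − 16 = 94 months
Less pre-trial detention credit: 94 months − 22 months = 72 months
Cap at 150 months: 72 months is within the cap, no reduction.

72 months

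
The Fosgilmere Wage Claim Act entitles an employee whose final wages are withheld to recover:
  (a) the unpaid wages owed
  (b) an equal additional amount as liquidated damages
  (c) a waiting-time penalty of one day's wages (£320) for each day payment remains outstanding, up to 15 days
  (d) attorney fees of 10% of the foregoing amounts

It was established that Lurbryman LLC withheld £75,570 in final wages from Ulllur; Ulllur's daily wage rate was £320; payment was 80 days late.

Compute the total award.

£171,534

Liquidated damages (equal amount): £75,570
Penalty days: min(80, 15) = 15
Waiting-time penalty: 15 × £320 = £4,800
Subtotal: £75,570 + £75,570 + £4,800 = £155,940
Attorney fees: 10% of £155,940 = £15,594
Total award: £155,940 + £15,594 = £171,534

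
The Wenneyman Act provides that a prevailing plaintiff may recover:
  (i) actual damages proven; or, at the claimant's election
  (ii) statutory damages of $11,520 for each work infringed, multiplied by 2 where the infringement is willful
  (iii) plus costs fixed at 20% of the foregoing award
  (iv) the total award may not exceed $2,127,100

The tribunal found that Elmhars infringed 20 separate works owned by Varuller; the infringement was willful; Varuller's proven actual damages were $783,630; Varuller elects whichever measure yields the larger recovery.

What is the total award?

Statutory damages: 20 × $11,520 = $230,400
Doubled: 2 × $230,400 = $460,800
Greater of actual damages ($783,630) or enhanced statutory damages ($460,800): $783,630
Costs: 20% of $783,630 = $156,726
Award plus costs: $783,630 + $156,726 = $940,356
Cap at $2,127,100: $940,356 is within the cap, no reduction.

$940,356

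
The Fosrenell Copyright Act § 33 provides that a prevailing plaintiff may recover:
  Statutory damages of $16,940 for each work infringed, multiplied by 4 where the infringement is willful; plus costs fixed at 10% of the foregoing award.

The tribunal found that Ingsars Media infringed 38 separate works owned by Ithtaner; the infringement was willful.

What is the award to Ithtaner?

$2,832,368

Statutory damages: 38 × $16,940 = $643,720
Multiplied by 4: 4 × $643,720 = $2,574,880
Costs: 10% of $2,574,880 = $257,488
Award plus costs: $2,574,880 + $257,488 = $2,832,368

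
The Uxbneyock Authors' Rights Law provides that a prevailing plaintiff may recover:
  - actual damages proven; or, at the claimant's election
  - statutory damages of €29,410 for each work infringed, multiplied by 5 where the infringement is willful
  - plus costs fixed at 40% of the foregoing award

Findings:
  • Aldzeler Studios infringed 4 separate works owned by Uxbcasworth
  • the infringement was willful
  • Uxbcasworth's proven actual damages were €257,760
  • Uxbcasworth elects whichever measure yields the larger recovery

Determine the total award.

€823,480

Statutory damages: 4 × €29,410 = €117,640
Multiplied by 5: 5 × €117,640 = €588,200
Greater of actual damages (€257,760) or enhanced statutory damages (€588,200): €588,200
Costs: 40% of €588,200 = €235,280
Award plus costs: €588,200 + €235,280 = €823,480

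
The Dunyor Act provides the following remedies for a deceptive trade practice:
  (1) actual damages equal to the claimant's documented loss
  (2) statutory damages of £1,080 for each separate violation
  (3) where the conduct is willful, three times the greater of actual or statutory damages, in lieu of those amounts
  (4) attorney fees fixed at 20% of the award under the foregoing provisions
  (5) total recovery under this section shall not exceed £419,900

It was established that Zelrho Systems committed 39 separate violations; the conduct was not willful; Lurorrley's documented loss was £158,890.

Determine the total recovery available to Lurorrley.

Statutory damages: 39 × £1,080 = £42,120
Conduct not willful: the in-lieu enhancement does not apply.
Actual plus statutory damages: £158,890 + £42,120 = £201,010
Attorney fees: 20% of £201,010 = £40,202
Total before cap: £201,010 + £40,202 = £241,212
Cap at £419,900: £241,212 is within the cap, no reduction.

£241,212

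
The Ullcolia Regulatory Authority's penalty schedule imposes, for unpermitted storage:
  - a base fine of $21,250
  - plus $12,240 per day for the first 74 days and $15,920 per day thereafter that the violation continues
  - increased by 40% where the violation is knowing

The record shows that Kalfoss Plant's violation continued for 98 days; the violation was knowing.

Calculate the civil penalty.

First 74 days: 74 × $12,240 = $905,760
Remaining days: (98 − 74) × $15,920 = $382,080
Per-day component: $905,760 + $382,080 = $1,287,840
Base plus per-day: $21,250 + $1,287,840 = $1,309,090
Enhancement: 40% of $1,309,090 = $523,636
Enhanced fine: $1,309,090 + $523,636 = $1,832,726

$1,832,726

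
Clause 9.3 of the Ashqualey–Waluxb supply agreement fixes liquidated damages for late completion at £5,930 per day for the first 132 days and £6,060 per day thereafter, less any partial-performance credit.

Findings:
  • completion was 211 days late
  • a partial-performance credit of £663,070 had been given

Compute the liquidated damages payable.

First 132 days: 132 × £5,930 = £782,760
Remaining days: (211 − 132) × £6,060 = £478,740
Accrued per-day damages: £782,760 + £478,740 = £1,261,500
Less partial-performance credit: £1,261,500 − £663,070 = £598,430

£598,430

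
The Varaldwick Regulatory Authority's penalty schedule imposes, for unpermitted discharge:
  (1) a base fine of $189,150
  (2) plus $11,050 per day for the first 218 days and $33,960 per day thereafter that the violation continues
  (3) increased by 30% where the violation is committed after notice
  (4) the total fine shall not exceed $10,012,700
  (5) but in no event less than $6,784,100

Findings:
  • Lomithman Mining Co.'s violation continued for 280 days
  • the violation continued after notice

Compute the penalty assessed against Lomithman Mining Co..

First 218 days: 218 × $11,050 = $2,408,900
Remaining days: (280 − 218) × $33,960 = $2,105,520
Per-day component: $2,408,900 + $2,105,520 = $4,514,420
Base plus per-day: $189,150 + $4,514,420 = $4,703,570
Enhancement: 30% of $4,703,570 = $1,411,071
Enhanced fine: $4,703,570 + $1,411,071 = $6,114,641
Cap at $10,012,700: $6,114,641 is within the cap, no reduction.
Minimum $6,784,100: $6,114,641 is below the minimum → $6,784,100

$6,784,100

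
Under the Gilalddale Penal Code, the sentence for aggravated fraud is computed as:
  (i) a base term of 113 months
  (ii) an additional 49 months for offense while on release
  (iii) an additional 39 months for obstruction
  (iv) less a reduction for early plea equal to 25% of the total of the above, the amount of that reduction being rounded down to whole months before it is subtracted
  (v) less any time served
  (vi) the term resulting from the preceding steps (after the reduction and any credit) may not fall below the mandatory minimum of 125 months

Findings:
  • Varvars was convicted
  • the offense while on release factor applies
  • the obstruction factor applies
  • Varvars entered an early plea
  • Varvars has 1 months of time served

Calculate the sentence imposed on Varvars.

150 months

Offense while on release enhancement: +49 months
Obstruction enhancement: +39 months
Adjusted term: 113 months + 49 months + 39 months = 201 months
Early plea reduction: 25% of 201 months = 50 months (rounded down)
After reduction: 201 − 50 = 151 months
Less time served: 151 months − 1 months = 150 months
Minimum 125 months: 150 months meets the minimum, no increase.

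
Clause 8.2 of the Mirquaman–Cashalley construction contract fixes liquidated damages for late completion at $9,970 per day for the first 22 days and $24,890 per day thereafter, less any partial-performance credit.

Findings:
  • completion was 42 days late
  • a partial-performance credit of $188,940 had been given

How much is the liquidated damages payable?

First 22 days: 22 × $9,970 = $219,340
Remaining days: (42 − 22) × $24,890 = $497,800
Accrued per-day damages: $219,340 + $497,800 = $717,140
Less partial-performance credit: $717,140 − $188,940 = $528,200

Liquidated damages: $528,200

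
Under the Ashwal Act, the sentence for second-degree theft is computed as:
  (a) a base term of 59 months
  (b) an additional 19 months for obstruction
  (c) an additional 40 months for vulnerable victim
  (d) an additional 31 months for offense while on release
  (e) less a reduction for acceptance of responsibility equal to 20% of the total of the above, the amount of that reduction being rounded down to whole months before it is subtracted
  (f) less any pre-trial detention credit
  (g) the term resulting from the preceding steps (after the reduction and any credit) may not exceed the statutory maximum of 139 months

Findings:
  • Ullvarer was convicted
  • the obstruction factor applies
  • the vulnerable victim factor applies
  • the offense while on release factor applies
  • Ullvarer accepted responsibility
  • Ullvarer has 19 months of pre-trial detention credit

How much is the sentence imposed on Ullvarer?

101 months

Obstruction enhancement: +19 months
Vulnerable victim enhancement: +40 months
Offense while on release enhancement: +31 months
Adjusted term: 59 months + 19 months + 40 months + 31 months = 149 months
Acceptance of responsibility reduction: 20% of 149 months = 29 months (rounded down)
After reduction: 149 − 29 = 120 months
Less pre-trial detention credit: 120 months − 19 months = 101 months
Cap at 139 months: 101 months is within the cap, no reduction.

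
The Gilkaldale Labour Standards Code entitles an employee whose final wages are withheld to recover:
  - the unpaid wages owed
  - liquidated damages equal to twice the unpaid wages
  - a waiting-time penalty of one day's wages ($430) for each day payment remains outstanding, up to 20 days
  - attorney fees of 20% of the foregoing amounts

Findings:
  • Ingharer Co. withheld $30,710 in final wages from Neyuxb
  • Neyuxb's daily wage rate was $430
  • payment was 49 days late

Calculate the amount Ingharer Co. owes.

$120,876

Doubled: 2 × $30,710 = $61,420
Penalty days: min(49, 20) = 20
Waiting-time penalty: 20 × $430 = $8,600
Subtotal: $30,710 + $61,420 + $8,600 = $100,730
Attorney fees: 20% of $100,730 = $20,146
Total award: $100,730 + $20,146 = $120,876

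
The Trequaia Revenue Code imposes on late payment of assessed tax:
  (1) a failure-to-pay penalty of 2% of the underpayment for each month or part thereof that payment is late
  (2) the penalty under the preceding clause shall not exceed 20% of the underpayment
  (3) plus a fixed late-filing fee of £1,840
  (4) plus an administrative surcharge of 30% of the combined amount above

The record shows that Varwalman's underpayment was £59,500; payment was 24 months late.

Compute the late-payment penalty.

Accrued rate: 2% × 24 = 48%, capped at 20% → 20%
Failure-to-pay penalty: 20% of £59,500 = £11,900
Penalty before surcharge: £11,900 + £1,840 = £13,740
Administrative surcharge: 30% of £13,740 = £4,122
Total penalty: £13,740 + £4,122 = £17,862

£17,862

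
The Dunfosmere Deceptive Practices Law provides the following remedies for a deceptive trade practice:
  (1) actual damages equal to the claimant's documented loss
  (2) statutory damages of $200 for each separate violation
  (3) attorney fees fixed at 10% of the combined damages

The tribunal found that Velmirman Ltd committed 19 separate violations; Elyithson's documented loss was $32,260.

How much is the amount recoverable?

Statutory damages: 19 × $200 = $3,800
Combined damages: $32,260 + $3,800 = $36,060
Attorney fees: 10% of $36,060 = $3,606
Total recovery: $36,060 + $3,606 = $39,666

$39,666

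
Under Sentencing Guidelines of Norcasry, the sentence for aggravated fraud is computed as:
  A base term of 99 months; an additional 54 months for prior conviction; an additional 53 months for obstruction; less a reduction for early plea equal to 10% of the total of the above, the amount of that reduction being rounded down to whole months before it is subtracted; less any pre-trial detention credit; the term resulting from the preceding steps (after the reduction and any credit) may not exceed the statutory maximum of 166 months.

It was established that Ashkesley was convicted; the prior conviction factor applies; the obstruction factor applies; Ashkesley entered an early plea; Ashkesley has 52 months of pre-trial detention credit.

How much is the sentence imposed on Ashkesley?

134 months

Prior conviction enhancement: +54 months
Obstruction enhancement: +53 months
Adjusted term: 99 months + 54 months + 53 months = 206 months
Early plea reduction: 10% of 206 months = 20 months (rounded down)
After reduction: 206 − 20 = 186 months
Less pre-trial detention credit: 186 months − 52 months = 134 months
Cap at 166 months: 134 months is within the cap, no reduction.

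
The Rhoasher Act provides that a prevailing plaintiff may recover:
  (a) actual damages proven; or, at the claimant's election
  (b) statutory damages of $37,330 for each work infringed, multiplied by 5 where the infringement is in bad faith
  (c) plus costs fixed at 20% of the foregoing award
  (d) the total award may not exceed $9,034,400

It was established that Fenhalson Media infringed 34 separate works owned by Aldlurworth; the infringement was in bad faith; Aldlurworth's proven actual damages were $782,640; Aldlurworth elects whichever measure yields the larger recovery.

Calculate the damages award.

Statutory damages: 34 × $37,330 = $1,269,220
Multiplied by 5: 5 × $1,269,220 = $6,346,100
Greater of actual damages ($782,640) or enhanced statutory damages ($6,346,100): $6,346,100
Costs: 20% of $6,346,100 = $1,269,220
Award plus costs: $6,346,100 + $1,269,220 = $7,615,320
Cap at $9,034,400: $7,615,320 is within the cap, no reduction.

$7,615,320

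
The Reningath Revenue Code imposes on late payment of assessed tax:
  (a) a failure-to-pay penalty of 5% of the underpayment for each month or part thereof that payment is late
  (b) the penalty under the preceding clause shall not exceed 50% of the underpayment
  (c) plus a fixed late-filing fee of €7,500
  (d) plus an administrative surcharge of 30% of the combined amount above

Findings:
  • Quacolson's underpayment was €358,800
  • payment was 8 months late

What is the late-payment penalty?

€196,326

Accrued rate: 5% × 8 = 40%, capped at 50% → 40%
Failure-to-pay penalty: 40% of €358,800 = €143,520
Penalty before surcharge: €143,520 + €7,500 = €151,020
Administrative surcharge: 30% of €151,020 = €45,306
Total penalty: €151,020 + €45,306 = €196,326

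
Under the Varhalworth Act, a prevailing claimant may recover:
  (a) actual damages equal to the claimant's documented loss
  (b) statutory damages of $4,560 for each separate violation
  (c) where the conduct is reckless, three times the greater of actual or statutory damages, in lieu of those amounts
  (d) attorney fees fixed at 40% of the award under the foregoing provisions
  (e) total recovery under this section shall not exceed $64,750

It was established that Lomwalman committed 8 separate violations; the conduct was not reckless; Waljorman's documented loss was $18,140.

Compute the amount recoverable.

Statutory damages: 8 × $4,560 = $36,480
Conduct not reckless: the in-lieu enhancement does not apply.
Actual plus statutory damages: $18,140 + $36,480 = $54,620
Attorney fees: 40% of $54,620 = $21,848
Total before cap: $54,620 + $21,848 = $76,468
Cap at $64,750: $76,468 exceeds the cap → $64,750

$64,750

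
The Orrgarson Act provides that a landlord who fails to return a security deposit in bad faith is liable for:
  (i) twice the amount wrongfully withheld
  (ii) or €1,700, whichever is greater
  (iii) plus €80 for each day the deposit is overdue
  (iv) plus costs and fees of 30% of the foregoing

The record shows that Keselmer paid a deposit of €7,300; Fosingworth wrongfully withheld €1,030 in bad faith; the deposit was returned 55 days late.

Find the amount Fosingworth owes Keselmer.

Doubled: 2 × €1,030 = €2,060
Minimum €1,700: €2,060 meets the minimum, no increase.
Late-return penalty: 55 × €80 = €4,400
Damages plus late penalty: €2,060 + €4,400 = €6,460
Costs and fees: 30% of €6,460 = €1,938
Total recovery: €6,460 + €1,938 = €8,398

€8,398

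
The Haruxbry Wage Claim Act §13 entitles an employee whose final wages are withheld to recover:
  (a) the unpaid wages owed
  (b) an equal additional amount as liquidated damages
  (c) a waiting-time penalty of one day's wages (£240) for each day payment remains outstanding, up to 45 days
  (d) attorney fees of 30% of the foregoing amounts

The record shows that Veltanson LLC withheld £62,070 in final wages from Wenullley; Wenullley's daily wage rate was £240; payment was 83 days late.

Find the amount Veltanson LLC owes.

£175,422

Liquidated damages (equal amount): £62,070
Penalty days: min(83, 45) = 45
Waiting-time penalty: 45 × £240 = £10,800
Subtotal: £62,070 + £62,070 + £10,800 = £134,940
Attorney fees: 30% of £134,940 = £40,482
Total award: £134,940 + £40,482 = £175,422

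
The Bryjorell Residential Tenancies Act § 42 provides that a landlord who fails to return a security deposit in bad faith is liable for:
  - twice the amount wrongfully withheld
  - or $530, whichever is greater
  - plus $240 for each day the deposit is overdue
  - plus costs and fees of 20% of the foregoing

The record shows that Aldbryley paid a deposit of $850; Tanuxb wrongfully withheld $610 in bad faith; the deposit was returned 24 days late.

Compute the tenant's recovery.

Doubled: 2 × $610 = $1,220
Minimum $530: $1,220 meets the minimum, no increase.
Late-return penalty: 24 × $240 = $5,760
Damages plus late penalty: $1,220 + $5,760 = $6,980
Costs and fees: 20% of $6,980 = $1,396
Total recovery: $6,980 + $1,396 = $8,376

$8,376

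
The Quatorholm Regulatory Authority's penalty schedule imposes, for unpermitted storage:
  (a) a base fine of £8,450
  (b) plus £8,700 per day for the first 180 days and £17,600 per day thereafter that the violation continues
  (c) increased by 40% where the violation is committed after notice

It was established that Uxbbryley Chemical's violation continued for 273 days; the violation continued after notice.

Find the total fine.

First 180 days: 180 × £8,700 = £1,566,000
Remaining days: (273 − 180) × £17,600 = £1,636,800
Per-day component: £1,566,000 + £1,636,800 = £3,202,800
Base plus per-day: £8,450 + £3,202,800 = £3,211,250
Enhancement: 40% of £3,211,250 = £1,284,500
Enhanced fine: £3,211,250 + £1,284,500 = £4,495,750

£4,495,750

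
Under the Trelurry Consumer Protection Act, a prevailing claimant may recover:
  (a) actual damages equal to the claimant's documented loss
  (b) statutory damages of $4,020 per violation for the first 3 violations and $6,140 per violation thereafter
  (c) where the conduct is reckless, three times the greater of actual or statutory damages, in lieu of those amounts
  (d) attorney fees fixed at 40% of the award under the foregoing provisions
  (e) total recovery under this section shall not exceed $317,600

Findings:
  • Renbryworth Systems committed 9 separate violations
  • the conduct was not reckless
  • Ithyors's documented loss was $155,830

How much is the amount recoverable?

$286,622

First 3 violations: 3 × $4,020 = $12,060
Remaining violations: (9 − 3) × $6,140 = $36,840
Statutory damages: $12,060 + $36,840 = $48,900
Conduct not reckless: the in-lieu enhancement does not apply.
Actual plus statutory damages: $155,830 + $48,900 = $204,730
Attorney fees: 40% of $204,730 = $81,892
Total before cap: $204,730 + $81,892 = $286,622
Cap at $317,600: $286,622 is within the cap, no reduction.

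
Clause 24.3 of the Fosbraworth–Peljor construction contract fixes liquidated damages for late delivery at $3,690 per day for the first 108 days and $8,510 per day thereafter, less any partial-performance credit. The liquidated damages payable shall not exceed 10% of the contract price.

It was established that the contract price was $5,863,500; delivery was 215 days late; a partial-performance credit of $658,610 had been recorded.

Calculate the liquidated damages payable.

First 108 days: 108 × $3,690 = $398,520
Remaining days: (215 − 108) × $8,510 = $910,570
Accrued per-day damages: $398,520 + $910,570 = $1,309,090
Less partial-performance credit: $1,309,090 − $658,610 = $650,480
Cap: 10% of $5,863,500 = $586,350
Cap at $586,350: $650,480 exceeds the cap → $586,350

Liquidated damages: $586,350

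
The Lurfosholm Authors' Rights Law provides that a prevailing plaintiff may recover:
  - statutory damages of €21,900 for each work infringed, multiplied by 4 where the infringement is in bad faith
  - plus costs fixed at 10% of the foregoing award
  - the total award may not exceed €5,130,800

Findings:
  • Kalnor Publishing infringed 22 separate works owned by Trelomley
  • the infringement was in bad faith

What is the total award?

Statutory damages: 22 × €21,900 = €481,800
Multiplied by 4: 4 × €481,800 = €1,927,200
Costs: 10% of €1,927,200 = €192,720
Award plus costs: €1,927,200 + €192,720 = €2,119,920
Cap at €5,130,800: €2,119,920 is within the cap, no reduction.

Award: €2,119,920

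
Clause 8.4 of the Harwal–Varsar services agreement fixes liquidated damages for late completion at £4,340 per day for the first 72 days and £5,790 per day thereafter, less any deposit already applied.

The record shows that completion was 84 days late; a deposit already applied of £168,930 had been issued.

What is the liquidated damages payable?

First 72 days: 72 × £4,340 = £312,480
Remaining days: (84 − 72) × £5,790 = £69,480
Accrued per-day damages: £312,480 + £69,480 = £381,960
Less deposit already applied: £381,960 − £168,930 = £213,030

£213,030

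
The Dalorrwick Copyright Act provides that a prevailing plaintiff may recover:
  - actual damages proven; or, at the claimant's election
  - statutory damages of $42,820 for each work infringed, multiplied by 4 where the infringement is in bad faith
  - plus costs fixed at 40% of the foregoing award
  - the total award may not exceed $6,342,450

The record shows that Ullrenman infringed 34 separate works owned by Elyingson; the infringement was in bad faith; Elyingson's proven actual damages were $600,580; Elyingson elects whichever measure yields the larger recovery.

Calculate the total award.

$6,342,450

Statutory damages: 34 × $42,820 = $1,455,880
Multiplied by 4: 4 × $1,455,880 = $5,823,520
Greater of actual damages ($600,580) or enhanced statutory damages ($5,823,520): $5,823,520
Costs: 40% of $5,823,520 = $2,329,408
Award plus costs: $5,823,520 + $2,329,408 = $8,152,928
Cap at $6,342,450: $8,152,928 exceeds the cap → $6,342,450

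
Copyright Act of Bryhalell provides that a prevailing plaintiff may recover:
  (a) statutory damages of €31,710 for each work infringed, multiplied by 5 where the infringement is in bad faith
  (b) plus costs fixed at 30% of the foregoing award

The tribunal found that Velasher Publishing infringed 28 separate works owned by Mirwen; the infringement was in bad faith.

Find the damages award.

Statutory damages: 28 × €31,710 = €887,880
Multiplied by 5: 5 × €887,880 = €4,439,400
Costs: 30% of €4,439,400 = €1,331,820
Award plus costs: €4,439,400 + €1,331,820 = €5,771,220

€5,771,220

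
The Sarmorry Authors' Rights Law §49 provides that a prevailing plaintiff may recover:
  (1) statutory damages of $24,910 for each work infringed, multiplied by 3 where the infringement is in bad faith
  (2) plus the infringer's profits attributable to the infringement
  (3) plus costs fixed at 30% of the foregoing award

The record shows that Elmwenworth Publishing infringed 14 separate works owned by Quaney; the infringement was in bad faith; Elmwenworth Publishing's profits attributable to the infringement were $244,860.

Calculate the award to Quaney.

Statutory damages: 14 × $24,910 = $348,740
Trebled: 3 × $348,740 = $1,046,220
Combined award: $1,046,220 + $244,860 = $1,291,080
Costs: 30% of $1,291,080 = $387,324
Award plus costs: $1,291,080 + $387,324 = $1,678,404

$1,678,404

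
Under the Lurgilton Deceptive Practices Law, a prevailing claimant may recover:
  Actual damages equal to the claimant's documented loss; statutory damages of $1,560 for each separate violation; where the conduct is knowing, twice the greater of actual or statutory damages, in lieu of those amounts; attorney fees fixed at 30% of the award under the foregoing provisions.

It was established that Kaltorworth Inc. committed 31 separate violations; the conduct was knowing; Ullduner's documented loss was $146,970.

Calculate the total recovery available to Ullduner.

Statutory damages: 31 × $1,560 = $48,360
Greater of actual damages ($146,970) or statutory damages ($48,360): $146,970
Doubled: 2 × $146,970 = $293,940
Attorney fees: 30% of $293,940 = $88,182
Total recovery: $293,940 + $88,182 = $382,122

$382,122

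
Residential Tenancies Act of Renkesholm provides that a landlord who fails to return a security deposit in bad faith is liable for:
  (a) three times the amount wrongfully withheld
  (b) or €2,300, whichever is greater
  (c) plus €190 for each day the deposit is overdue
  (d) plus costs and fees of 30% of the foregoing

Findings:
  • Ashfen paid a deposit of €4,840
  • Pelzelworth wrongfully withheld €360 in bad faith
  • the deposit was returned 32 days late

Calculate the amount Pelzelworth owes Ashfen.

€10,894

Trebled: 3 × €360 = €1,080
Minimum €2,300: €1,080 is below the minimum → €2,300
Late-return penalty: 32 × €190 = €6,080
Damages plus late penalty: €2,300 + €6,080 = €8,380
Costs and fees: 30% of €8,380 = €2,514
Total recovery: €8,380 + €2,514 = €10,894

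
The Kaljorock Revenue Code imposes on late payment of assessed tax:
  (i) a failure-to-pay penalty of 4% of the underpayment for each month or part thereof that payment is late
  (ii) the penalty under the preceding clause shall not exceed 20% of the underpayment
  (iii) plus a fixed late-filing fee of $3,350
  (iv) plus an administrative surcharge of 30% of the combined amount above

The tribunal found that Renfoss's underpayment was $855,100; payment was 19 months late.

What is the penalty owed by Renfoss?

$226,681

Accrued rate: 4% × 19 = 76%, capped at 20% → 20%
Failure-to-pay penalty: 20% of $855,100 = $171,020
Penalty before surcharge: $171,020 + $3,350 = $174,370
Administrative surcharge: 30% of $174,370 = $52,311
Total penalty: $174,370 + $52,311 = $226,681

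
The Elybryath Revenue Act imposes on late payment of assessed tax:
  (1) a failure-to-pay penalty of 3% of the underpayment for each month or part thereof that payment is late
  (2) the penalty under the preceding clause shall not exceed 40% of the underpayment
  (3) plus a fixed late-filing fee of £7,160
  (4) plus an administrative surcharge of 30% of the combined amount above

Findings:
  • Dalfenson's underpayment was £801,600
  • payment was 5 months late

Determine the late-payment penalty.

Accrued rate: 3% × 5 = 15%, capped at 40% → 15%
Failure-to-pay penalty: 15% of £801,600 = £120,240
Penalty before surcharge: £120,240 + £7,160 = £127,400
Administrative surcharge: 30% of £127,400 = £38,220
Total penalty: £127,400 + £38,220 = £165,620

£165,620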